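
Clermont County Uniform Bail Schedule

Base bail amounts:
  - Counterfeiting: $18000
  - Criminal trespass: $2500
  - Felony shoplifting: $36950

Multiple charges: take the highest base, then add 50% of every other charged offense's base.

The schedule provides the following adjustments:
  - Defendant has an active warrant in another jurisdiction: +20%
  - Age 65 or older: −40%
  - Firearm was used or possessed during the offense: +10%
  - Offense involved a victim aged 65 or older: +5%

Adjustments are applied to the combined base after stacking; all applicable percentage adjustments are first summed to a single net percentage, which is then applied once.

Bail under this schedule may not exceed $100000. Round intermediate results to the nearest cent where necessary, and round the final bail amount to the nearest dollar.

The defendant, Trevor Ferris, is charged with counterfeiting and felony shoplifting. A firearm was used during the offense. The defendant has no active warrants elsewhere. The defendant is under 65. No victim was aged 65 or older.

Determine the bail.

Base amounts from the schedule: counterfeiting $18000; felony shoplifting $36950.
Stacking rule: highest base plus 50% of each additional charge. Highest is felony shoplifting at $36950. Additional: $18000 × 50% = $9000. Combined base = $36950 + $9000 = $45950.
Firearm was used or possessed during the offense (+10%): $45950 × 1.1 = $50545.
$50545 is within the $100000 maximum.

$50545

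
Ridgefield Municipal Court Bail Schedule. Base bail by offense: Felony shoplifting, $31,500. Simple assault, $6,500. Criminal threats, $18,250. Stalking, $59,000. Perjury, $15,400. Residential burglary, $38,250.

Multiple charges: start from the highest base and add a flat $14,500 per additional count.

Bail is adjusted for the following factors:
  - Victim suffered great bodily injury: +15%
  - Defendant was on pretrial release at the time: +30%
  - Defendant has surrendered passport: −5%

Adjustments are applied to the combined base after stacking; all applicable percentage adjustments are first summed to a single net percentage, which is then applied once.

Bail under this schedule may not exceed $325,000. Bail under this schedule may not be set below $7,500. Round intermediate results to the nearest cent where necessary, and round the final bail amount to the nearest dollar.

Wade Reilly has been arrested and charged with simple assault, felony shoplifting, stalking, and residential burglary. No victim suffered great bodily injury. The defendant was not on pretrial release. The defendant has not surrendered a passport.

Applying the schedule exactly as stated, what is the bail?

Base amounts from the schedule: simple assault $6,500; felony shoplifting $31,500; stalking $59,000; residential burglary $38,250.
Stacking rule: highest base plus $14,500 per additional charge. Highest is stalking at $59,000; 3 additional charges → +$43,500. Combined base = $102,500.
No adjustment factors apply to this defendant.
$102,500 is within the $325,000 maximum.
$102,500 is at or above the $7,500 minimum.

$102,500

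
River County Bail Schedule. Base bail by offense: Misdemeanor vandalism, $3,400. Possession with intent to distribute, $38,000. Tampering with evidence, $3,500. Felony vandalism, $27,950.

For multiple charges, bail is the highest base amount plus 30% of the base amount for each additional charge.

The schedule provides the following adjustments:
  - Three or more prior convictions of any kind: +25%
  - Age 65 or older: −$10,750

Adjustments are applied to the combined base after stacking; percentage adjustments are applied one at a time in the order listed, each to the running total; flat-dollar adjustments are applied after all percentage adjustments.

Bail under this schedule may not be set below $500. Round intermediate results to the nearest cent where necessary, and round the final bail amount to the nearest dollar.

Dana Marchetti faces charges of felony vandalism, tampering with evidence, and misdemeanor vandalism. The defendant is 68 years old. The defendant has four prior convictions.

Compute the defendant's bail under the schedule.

$26,775

Base amounts from the schedule: felony vandalism $27,950; tampering with evidence $3,500; misdemeanor vandalism $3,400.
Stacking rule: highest base plus 30% of each additional charge. Highest is felony vandalism at $27,950. Additional: $3,500 × 30% = $1,050; $3,400 × 30% = $1,020. Combined base = $27,950 + $2,070 = $30,020.
Three or more prior convictions of any kind (+25%): $30,020 × 1.25 = $37,525.
Age 65 or older (−$10,750 flat): $37,525 − $10,750 = $26,775.
$26,775 is at or above the $500 minimum.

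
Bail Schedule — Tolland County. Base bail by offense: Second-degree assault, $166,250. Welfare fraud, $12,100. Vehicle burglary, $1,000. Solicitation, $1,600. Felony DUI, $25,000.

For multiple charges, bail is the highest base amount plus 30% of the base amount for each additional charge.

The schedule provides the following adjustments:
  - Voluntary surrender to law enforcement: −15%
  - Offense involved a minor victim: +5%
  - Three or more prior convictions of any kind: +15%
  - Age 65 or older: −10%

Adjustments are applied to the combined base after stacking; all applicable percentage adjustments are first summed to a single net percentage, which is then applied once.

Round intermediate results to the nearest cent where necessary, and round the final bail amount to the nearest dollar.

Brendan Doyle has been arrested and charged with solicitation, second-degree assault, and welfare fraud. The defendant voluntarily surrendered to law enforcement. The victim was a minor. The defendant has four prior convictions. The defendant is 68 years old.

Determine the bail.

$161,842

Base amounts from the schedule: solicitation $1,600; second-degree assault $166,250; welfare fraud $12,100.
Stacking rule: highest base plus 30% of each additional charge. Highest is second-degree assault at $166,250. Additional: $1,600 × 30% = $480; $12,100 × 30% = $3,630. Combined base = $166,250 + $4,110 = $170,360.
Net percentage adjustment: −15% +5% +15% −10% = −5%. $170,360 × 0.95 = $161,842.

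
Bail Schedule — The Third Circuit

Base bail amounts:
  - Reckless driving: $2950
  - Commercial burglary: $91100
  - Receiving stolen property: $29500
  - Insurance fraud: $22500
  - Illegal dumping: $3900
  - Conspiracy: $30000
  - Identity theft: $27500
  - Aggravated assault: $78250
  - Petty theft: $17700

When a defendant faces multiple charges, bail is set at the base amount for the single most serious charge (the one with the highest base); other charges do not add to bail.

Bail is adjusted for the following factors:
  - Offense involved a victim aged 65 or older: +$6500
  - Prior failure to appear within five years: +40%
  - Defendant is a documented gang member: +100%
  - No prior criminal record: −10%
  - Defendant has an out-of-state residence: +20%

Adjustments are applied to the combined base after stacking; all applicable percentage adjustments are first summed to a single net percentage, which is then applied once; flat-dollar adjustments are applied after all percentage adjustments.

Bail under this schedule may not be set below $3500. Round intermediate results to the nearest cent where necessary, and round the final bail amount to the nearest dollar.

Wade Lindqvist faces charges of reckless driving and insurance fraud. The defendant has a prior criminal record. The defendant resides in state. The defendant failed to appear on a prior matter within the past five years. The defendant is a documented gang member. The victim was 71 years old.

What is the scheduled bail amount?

Base amounts from the schedule: reckless driving $2950; insurance fraud $22500.
Stacking rule: use the highest base only. Highest is insurance fraud at $22500. Combined base = $22500.
Net percentage adjustment: +40% +100% = +140%. $22500 × 2.4 = $54000.
Offense involved a victim aged 65 or older (+$6500 flat): $54000 + $6500 = $60500.
$60500 is at or above the $3500 minimum.

$60500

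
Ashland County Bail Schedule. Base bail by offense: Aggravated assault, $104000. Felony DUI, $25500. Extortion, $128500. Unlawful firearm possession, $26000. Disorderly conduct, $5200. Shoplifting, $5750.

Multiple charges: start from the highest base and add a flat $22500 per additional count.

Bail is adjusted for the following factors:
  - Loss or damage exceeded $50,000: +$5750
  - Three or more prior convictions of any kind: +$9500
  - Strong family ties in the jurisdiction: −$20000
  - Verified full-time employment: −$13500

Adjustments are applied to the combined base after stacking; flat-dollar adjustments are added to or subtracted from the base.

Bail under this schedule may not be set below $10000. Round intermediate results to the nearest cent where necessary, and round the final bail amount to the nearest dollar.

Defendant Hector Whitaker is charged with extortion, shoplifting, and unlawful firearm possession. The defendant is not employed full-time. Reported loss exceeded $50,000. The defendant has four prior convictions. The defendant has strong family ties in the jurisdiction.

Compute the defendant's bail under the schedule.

$168750

Base amounts from the schedule: extortion $128500; shoplifting $5750; unlawful firearm possession $26000.
Stacking rule: highest base plus $22500 per additional charge. Highest is extortion at $128500; 2 additional charges → +$45000. Combined base = $173500.
Loss or damage exceeded $50,000 (+$5750 flat): $173500 + $5750 = $179250.
Three or more prior convictions of any kind (+$9500 flat): $179250 + $9500 = $188750.
Strong family ties in the jurisdiction (−$20000 flat): $188750 − $20000 = $168750.
$168750 is at or above the $10000 minimum.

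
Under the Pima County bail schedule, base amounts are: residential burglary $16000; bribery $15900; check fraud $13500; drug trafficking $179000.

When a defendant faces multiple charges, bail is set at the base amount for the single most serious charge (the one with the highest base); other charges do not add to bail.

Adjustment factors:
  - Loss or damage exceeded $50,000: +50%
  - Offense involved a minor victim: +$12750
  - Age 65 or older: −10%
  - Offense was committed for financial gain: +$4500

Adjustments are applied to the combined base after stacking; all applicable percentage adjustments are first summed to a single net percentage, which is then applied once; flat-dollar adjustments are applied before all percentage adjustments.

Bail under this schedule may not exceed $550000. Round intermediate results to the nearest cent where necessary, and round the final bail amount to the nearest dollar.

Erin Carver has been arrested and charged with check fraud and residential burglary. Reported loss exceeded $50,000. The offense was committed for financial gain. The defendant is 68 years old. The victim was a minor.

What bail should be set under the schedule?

Base amounts from the schedule: check fraud $13500; residential burglary $16000.
Stacking rule: use the highest base only. Highest is residential burglary at $16000. Combined base = $16000.
Offense involved a minor victim (+$12750 flat): $16000 + $12750 = $28750.
Offense was committed for financial gain (+$4500 flat): $28750 + $4500 = $33250.
Net percentage adjustment: +50% −10% = +40%. $33250 × 1.4 = $46550.
$46550 is within the $550000 maximum.

$46550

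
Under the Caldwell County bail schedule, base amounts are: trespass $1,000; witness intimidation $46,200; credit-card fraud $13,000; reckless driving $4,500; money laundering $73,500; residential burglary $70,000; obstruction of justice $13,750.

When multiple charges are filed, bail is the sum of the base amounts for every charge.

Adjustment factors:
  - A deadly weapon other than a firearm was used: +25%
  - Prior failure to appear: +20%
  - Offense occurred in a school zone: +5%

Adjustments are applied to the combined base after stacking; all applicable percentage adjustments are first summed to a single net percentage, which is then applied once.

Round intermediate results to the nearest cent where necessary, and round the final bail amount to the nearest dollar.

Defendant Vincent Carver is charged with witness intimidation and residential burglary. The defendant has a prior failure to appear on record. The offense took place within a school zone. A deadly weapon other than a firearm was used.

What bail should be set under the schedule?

$174,300

Base amounts from the schedule: witness intimidation $46,200; residential burglary $70,000.
Stacking rule: sum of all bases. $46,200 + $70,000 = $116,200.
Net percentage adjustment: +25% +20% +5% = +50%. $116,200 × 1.5 = $174,300.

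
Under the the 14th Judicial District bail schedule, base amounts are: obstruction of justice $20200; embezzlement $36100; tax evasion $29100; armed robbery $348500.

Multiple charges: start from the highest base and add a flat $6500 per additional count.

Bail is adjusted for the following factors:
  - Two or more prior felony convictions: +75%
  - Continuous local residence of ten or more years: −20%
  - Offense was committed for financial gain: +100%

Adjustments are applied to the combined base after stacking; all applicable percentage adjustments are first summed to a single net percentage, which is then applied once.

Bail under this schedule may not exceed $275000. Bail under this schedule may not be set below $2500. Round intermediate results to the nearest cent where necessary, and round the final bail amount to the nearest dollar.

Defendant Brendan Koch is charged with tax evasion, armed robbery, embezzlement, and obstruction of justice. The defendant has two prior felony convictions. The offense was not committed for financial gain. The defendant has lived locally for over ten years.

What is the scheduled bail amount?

$275000

Base amounts from the schedule: tax evasion $29100; armed robbery $348500; embezzlement $36100; obstruction of justice $20200.
Stacking rule: highest base plus $6500 per additional charge. Highest is armed robbery at $348500; 3 additional charges → +$19500. Combined base = $368000.
Net percentage adjustment: +75% −20% = +55%. $368000 × 1.55 = $570400.
Result $570400 exceeds the maximum of $275000; bail is capped at $275000.
$275000 is at or above the $2500 minimum.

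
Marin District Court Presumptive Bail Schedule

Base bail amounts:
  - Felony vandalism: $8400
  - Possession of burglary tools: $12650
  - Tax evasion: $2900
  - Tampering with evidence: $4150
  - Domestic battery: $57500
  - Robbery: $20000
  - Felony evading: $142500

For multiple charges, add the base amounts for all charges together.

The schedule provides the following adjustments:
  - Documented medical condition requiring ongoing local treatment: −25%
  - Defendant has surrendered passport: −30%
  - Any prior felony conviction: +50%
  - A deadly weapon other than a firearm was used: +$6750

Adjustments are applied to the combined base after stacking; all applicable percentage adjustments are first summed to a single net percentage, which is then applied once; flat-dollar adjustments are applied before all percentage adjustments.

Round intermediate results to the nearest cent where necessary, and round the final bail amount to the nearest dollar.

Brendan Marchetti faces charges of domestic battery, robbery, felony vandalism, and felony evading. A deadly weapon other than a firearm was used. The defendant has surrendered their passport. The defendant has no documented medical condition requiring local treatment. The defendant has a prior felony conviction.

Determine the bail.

$282180

Base amounts from the schedule: domestic battery $57500; robbery $20000; felony vandalism $8400; felony evading $142500.
Stacking rule: sum of all bases. $57500 + $20000 + $8400 + $142500 = $228400.
A deadly weapon other than a firearm was used (+$6750 flat): $228400 + $6750 = $235150.
Net percentage adjustment: −30% +50% = +20%. $235150 × 1.2 = $282180.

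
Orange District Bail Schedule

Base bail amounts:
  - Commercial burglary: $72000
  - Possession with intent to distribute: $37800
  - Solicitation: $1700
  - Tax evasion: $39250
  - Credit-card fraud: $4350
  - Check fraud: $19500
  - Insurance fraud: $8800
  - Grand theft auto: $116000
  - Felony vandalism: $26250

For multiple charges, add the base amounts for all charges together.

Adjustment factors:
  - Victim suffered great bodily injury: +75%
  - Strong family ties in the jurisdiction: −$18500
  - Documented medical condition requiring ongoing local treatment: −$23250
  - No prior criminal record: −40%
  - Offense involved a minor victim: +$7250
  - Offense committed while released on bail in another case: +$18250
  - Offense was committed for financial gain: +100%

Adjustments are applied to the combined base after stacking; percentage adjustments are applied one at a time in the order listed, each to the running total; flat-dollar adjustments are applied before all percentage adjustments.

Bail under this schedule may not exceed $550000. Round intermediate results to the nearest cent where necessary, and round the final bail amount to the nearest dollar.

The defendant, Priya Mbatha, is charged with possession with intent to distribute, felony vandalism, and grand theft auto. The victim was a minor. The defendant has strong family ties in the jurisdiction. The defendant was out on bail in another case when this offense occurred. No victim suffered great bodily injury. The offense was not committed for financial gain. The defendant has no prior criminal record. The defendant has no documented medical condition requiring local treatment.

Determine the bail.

Base amounts from the schedule: possession with intent to distribute $37800; felony vandalism $26250; grand theft auto $116000.
Stacking rule: sum of all bases. $37800 + $26250 + $116000 = $180050.
Strong family ties in the jurisdiction (−$18500 flat): $180050 − $18500 = $161550.
Offense involved a minor victim (+$7250 flat): $161550 + $7250 = $168800.
Offense committed while released on bail in another case (+$18250 flat): $168800 + $18250 = $187050.
No prior criminal record (−40%): $187050 × 0.6 = $112230.
$112230 is within the $550000 maximum.

$112230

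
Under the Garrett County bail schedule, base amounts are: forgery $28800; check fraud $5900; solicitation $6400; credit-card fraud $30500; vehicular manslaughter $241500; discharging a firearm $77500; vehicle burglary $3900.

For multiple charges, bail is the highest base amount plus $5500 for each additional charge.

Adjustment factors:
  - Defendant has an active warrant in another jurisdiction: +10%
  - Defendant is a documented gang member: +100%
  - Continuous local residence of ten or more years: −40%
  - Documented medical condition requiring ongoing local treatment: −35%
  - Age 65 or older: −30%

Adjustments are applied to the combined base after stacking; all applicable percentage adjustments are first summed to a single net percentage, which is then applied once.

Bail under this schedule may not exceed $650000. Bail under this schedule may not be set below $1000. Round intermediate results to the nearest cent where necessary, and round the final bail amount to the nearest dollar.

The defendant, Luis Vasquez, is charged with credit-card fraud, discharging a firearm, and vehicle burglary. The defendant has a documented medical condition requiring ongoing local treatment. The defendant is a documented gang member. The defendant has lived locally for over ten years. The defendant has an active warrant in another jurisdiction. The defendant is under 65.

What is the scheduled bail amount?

Base amounts from the schedule: credit-card fraud $30500; discharging a firearm $77500; vehicle burglary $3900.
Stacking rule: highest base plus $5500 per additional charge. Highest is discharging a firearm at $77500; 2 additional charges → +$11000. Combined base = $88500.
Net percentage adjustment: +10% +100% −40% −35% = +35%. $88500 × 1.35 = $119475.
$119475 is within the $650000 maximum.
$119475 is at or above the $1000 minimum.

$119475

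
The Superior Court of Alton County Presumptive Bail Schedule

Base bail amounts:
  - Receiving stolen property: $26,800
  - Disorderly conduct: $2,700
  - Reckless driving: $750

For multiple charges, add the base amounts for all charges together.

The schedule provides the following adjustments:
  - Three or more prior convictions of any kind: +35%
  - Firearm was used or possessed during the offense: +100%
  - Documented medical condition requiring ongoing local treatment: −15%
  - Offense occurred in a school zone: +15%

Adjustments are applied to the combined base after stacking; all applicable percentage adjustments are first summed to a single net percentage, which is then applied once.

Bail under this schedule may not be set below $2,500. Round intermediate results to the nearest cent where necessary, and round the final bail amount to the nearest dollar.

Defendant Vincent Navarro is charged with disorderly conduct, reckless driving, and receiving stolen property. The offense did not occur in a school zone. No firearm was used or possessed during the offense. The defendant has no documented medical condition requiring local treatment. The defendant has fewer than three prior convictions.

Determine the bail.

$30,250

Base amounts from the schedule: disorderly conduct $2,700; reckless driving $750; receiving stolen property $26,800.
Stacking rule: sum of all bases. $2,700 + $750 + $26,800 = $30,250.
No adjustment factors apply to this defendant.
$30,250 is at or above the $2,500 minimum.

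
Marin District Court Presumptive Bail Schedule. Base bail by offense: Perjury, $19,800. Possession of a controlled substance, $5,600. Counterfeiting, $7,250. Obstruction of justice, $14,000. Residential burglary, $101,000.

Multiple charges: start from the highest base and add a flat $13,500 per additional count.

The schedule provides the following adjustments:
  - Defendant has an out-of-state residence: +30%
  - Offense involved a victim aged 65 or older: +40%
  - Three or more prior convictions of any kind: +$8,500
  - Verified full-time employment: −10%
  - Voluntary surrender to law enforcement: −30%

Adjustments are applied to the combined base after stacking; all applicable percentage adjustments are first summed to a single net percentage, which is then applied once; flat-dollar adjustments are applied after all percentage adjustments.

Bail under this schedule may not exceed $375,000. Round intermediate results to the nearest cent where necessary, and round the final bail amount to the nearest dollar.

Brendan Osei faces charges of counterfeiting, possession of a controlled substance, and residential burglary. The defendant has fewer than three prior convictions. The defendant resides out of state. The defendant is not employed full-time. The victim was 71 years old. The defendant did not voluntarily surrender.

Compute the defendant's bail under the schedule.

Base amounts from the schedule: counterfeiting $7,250; possession of a controlled substance $5,600; residential burglary $101,000.
Stacking rule: highest base plus $13,500 per additional charge. Highest is residential burglary at $101,000; 2 additional charges → +$27,000. Combined base = $128,000.
Net percentage adjustment: +30% +40% = +70%. $128,000 × 1.7 = $217,600.
$217,600 is within the $375,000 maximum.

$217,600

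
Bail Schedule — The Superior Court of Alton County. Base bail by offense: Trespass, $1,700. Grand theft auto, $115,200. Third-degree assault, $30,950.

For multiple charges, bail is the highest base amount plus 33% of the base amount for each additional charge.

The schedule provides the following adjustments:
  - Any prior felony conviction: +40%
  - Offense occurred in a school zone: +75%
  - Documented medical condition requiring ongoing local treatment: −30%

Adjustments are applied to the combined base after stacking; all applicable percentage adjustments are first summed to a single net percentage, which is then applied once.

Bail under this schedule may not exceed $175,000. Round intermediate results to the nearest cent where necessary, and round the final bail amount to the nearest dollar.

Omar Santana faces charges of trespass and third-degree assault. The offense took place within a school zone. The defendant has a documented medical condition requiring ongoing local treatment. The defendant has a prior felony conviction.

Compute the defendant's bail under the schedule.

Base amounts from the schedule: trespass $1,700; third-degree assault $30,950.
Stacking rule: highest base plus 33% of each additional charge. Highest is third-degree assault at $30,950. Additional: $1,700 × 33% = $561. Combined base = $30,950 + $561 = $31,511.
Net percentage adjustment: +40% +75% −30% = +85%. $31,511 × 1.85 = $58,295.35.
$58,295.35 is within the $175,000 maximum.
Rounded to the nearest dollar: $58,295.

$58,295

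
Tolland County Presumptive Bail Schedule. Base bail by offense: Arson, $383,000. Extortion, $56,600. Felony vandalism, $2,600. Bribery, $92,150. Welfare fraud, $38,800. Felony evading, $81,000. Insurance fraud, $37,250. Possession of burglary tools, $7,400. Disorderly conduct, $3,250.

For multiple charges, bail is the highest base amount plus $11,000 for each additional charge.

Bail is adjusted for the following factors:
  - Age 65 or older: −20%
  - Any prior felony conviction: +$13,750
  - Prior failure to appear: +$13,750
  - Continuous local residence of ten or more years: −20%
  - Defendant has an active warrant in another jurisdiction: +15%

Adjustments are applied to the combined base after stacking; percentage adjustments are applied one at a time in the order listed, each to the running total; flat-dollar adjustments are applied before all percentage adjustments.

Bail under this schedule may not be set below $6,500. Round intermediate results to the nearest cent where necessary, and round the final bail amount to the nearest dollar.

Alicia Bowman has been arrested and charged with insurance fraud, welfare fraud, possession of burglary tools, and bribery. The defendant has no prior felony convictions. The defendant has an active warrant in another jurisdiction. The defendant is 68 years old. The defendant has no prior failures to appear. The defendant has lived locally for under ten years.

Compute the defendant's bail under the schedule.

$115,138

Base amounts from the schedule: insurance fraud $37,250; welfare fraud $38,800; possession of burglary tools $7,400; bribery $92,150.
Stacking rule: highest base plus $11,000 per additional charge. Highest is bribery at $92,150; 3 additional charges → +$33,000. Combined base = $125,150.
Age 65 or older (−20%): $125,150 × 0.8 = $100,120.
Defendant has an active warrant in another jurisdiction (+15%): $100,120 × 1.15 = $115,138.
$115,138 is at or above the $6,500 minimum.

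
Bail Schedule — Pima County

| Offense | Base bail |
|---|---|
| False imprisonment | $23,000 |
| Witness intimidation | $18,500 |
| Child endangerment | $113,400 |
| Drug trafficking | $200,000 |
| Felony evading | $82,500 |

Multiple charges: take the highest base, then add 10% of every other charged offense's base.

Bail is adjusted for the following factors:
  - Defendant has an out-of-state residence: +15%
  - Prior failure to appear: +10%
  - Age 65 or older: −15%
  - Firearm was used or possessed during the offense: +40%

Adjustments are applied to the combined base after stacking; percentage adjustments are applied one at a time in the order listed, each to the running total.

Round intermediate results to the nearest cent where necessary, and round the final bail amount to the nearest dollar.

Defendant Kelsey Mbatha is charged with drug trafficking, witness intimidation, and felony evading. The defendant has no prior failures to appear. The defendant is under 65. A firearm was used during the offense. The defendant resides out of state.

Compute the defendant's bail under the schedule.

$338,261

Base amounts from the schedule: drug trafficking $200,000; witness intimidation $18,500; felony evading $82,500.
Stacking rule: highest base plus 10% of each additional charge. Highest is drug trafficking at $200,000. Additional: $18,500 × 10% = $1,850; $82,500 × 10% = $8,250. Combined base = $200,000 + $10,100 = $210,100.
Defendant has an out-of-state residence (+15%): $210,100 × 1.15 = $241,615.
Firearm was used or possessed during the offense (+40%): $241,615 × 1.4 = $338,261.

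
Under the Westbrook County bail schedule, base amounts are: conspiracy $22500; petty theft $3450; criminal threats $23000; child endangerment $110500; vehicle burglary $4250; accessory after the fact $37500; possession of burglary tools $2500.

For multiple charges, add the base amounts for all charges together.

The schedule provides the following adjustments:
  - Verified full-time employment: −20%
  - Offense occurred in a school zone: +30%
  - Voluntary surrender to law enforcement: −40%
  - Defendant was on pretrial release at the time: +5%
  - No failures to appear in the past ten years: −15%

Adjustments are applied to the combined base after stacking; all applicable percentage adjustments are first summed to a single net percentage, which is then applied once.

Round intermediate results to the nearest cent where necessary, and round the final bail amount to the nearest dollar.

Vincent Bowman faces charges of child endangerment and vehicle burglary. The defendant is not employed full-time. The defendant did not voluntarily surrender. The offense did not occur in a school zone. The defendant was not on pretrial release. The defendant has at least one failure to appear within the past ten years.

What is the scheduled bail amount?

Base amounts from the schedule: child endangerment $110500; vehicle burglary $4250.
Stacking rule: sum of all bases. $110500 + $4250 = $114750.
No adjustment factors apply to this defendant.

$114750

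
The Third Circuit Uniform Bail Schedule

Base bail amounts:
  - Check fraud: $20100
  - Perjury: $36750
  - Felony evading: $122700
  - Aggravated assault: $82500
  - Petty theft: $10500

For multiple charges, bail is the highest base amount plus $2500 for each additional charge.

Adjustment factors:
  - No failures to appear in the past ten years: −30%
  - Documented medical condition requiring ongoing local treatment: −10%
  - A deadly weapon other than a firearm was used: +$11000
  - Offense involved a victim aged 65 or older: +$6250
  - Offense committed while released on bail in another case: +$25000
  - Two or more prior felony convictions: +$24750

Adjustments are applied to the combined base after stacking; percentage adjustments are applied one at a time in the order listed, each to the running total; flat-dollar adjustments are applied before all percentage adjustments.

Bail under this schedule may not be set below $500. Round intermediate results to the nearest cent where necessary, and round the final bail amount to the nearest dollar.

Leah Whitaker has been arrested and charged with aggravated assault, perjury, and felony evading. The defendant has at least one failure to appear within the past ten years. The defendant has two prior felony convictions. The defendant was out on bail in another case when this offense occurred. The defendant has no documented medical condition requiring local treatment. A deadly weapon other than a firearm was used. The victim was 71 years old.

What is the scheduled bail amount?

Base amounts from the schedule: aggravated assault $82500; perjury $36750; felony evading $122700.
Stacking rule: highest base plus $2500 per additional charge. Highest is felony evading at $122700; 2 additional charges → +$5000. Combined base = $127700.
A deadly weapon other than a firearm was used (+$11000 flat): $127700 + $11000 = $138700.
Offense involved a victim aged 65 or older (+$6250 flat): $138700 + $6250 = $144950.
Offense committed while released on bail in another case (+$25000 flat): $144950 + $25000 = $169950.
Two or more prior felony convictions (+$24750 flat): $169950 + $24750 = $194700.
$194700 is at or above the $500 minimum.

$194700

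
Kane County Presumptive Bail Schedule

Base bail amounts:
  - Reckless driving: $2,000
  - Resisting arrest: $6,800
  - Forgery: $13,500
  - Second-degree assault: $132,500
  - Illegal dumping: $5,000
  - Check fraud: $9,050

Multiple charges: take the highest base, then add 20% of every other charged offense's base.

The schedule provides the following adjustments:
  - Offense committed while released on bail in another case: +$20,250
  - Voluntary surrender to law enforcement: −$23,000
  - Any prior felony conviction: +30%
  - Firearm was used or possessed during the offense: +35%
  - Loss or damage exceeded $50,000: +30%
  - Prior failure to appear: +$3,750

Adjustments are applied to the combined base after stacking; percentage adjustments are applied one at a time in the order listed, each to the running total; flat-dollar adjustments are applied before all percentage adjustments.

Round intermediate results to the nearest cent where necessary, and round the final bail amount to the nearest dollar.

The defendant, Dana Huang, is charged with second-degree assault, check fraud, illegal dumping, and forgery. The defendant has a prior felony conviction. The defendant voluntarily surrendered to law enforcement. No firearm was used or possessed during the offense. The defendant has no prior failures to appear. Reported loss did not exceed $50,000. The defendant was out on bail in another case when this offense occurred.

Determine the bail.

Base amounts from the schedule: second-degree assault $132,500; check fraud $9,050; illegal dumping $5,000; forgery $13,500.
Stacking rule: highest base plus 20% of each additional charge. Highest is second-degree assault at $132,500. Additional: $9,050 × 20% = $1,810; $5,000 × 20% = $1,000; $13,500 × 20% = $2,700. Combined base = $132,500 + $5,510 = $138,010.
Offense committed while released on bail in another case (+$20,250 flat): $138,010 + $20,250 = $158,260.
Voluntary surrender to law enforcement (−$23,000 flat): $158,260 − $23,000 = $135,260.
Any prior felony conviction (+30%): $135,260 × 1.3 = $175,838.

$175,838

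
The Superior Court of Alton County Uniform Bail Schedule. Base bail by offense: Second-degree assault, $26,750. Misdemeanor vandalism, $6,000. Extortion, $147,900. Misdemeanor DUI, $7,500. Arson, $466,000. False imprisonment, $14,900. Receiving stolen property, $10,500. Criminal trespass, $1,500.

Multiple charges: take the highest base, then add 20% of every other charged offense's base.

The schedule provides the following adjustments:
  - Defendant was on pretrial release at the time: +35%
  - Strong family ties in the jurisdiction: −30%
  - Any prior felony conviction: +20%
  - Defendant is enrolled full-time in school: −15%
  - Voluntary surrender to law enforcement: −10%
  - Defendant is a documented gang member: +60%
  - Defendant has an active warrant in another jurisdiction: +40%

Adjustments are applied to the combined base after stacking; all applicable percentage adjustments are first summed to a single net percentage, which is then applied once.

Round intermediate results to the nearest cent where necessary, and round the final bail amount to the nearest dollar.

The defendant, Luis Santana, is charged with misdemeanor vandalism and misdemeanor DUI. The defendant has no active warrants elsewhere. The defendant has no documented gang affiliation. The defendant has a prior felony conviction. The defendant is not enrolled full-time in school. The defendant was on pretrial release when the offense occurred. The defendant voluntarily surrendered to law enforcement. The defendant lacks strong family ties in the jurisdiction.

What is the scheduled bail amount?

$12,615

Base amounts from the schedule: misdemeanor vandalism $6,000; misdemeanor DUI $7,500.
Stacking rule: highest base plus 20% of each additional charge. Highest is misdemeanor DUI at $7,500. Additional: $6,000 × 20% = $1,200. Combined base = $7,500 + $1,200 = $8,700.
Net percentage adjustment: +35% +20% −10% = +45%. $8,700 × 1.45 = $12,615.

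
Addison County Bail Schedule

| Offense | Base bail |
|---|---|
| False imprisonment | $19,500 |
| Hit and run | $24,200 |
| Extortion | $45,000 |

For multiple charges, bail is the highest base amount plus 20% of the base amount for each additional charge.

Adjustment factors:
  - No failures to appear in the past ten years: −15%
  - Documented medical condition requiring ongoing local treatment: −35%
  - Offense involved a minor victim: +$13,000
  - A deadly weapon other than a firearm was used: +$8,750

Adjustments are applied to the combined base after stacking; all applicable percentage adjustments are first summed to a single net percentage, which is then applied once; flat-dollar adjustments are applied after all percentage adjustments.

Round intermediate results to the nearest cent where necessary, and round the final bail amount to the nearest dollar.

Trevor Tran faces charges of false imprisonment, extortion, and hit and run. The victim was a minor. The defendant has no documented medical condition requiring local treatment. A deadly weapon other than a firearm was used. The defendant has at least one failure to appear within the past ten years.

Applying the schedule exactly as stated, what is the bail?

$75,490

Base amounts from the schedule: false imprisonment $19,500; extortion $45,000; hit and run $24,200.
Stacking rule: highest base plus 20% of each additional charge. Highest is extortion at $45,000. Additional: $19,500 × 20% = $3,900; $24,200 × 20% = $4,840. Combined base = $45,000 + $8,740 = $53,740.
Offense involved a minor victim (+$13,000 flat): $53,740 + $13,000 = $66,740.
A deadly weapon other than a firearm was used (+$8,750 flat): $66,740 + $8,750 = $75,490.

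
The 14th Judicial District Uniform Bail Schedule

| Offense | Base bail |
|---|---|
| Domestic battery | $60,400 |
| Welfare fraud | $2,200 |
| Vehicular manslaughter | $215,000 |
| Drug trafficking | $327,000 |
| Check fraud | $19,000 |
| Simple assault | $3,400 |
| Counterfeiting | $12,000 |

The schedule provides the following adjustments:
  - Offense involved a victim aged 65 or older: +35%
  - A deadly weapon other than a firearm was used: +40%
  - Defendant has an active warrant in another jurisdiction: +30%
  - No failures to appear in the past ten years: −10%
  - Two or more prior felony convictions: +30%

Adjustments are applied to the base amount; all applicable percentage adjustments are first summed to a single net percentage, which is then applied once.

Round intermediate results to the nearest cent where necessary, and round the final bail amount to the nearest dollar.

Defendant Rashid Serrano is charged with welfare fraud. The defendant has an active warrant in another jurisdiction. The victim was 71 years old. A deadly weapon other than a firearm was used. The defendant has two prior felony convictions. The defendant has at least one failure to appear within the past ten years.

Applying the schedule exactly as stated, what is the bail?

$5,170

Base amounts from the schedule: welfare fraud $2,200.
Single charge. Combined base = $2,200.
Net percentage adjustment: +35% +40% +30% +30% = +135%. $2,200 × 2.35 = $5,170.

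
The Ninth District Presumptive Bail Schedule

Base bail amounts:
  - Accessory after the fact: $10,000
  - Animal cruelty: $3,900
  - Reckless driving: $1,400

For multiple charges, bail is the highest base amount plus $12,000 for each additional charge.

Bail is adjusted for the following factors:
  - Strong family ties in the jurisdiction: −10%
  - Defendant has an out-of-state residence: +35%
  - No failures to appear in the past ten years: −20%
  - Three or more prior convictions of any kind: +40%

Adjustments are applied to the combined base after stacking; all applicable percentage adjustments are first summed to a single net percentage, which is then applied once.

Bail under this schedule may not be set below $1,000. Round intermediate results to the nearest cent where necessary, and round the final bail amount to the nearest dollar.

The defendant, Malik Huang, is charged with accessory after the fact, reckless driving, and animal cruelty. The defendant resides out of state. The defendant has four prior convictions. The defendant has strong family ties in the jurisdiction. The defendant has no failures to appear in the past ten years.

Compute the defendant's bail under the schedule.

Base amounts from the schedule: accessory after the fact $10,000; reckless driving $1,400; animal cruelty $3,900.
Stacking rule: highest base plus $12,000 per additional charge. Highest is accessory after the fact at $10,000; 2 additional charges → +$24,000. Combined base = $34,000.
Net percentage adjustment: −10% +35% −20% +40% = +45%. $34,000 × 1.45 = $49,300.
$49,300 is at or above the $1,000 minimum.

$49,300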